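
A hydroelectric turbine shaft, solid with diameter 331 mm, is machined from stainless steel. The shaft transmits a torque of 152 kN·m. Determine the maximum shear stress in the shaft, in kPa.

J = πd⁴/32 = π(0.331)⁴/32 = 1.178×10^-3 m⁴.
τ_max = T·r/J = 152000 × 0.166 / 1.178×10^-3 = 2.135×10^7 Pa.

21300 kPa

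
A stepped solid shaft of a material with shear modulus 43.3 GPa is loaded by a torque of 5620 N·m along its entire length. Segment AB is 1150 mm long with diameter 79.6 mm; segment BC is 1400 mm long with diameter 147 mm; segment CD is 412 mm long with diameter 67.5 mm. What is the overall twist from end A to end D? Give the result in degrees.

3.90°

J_AB = π(0.0796)⁴/32 = 3.94×10^-6 m⁴; J_BC = π(0.147)⁴/32 = 4.58×10^-5 m⁴; J_CD = π(0.0675)⁴/32 = 2.04×10^-6 m⁴.
θ = (T/G)·Σ L_i/J_i = (5620/43.3×10⁹)·(1.15/3.94×10^-6 + 1.40/4.58×10^-5 + 0.412/2.04×10^-6) = 0.06807 rad.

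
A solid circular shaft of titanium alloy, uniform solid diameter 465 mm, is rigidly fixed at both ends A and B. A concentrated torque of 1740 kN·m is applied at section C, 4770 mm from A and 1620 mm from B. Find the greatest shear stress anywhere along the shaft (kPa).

With uniform GJ and both ends fixed, compatibility θ_AC = θ_CB gives T_A·a = T_B·b, together with T_A + T_B = T₀.
T_A = T₀·b/(a+b) = 1.740e6·1620/6390 = 441100 N·m; T_B = 1.299e6 N·m.
τ in each portion: τ_AC = 2.23×10^7 Pa, τ_CB = 6.58×10^7 Pa; maximum is in CB.
τ_max = T_CB·r/J = 1.299e6·0.233/4.59×10^-3 = 6.579×10^7 Pa.

65800 kPa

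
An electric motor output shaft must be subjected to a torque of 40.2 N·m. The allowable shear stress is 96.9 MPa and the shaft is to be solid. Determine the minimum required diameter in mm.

For a solid shaft τ_max = 16T/(πd³), so d = (16T/(π τ_allow))^(1/3) = (16·40.20/(π·9.69×10^7))^(1/3) = 0.01283 m.

12.8 mm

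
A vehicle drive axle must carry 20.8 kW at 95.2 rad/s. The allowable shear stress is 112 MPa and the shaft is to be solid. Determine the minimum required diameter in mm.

21.5 mm

ω = 95.2 rad/s, so T = P/ω = 20.8×10³ / 95.20 = 218.5 N·m.
For a solid shaft τ_max = 16T/(πd³), so d = (16T/(π τ_allow))^(1/3) = (16·218.5/(π·1.12×10^8))^(1/3) = 0.02150 m.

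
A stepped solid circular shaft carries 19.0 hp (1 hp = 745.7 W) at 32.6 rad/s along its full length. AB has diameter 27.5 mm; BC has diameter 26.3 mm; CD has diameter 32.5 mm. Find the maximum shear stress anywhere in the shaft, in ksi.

ω = 32.6 rad/s, so T = P/ω = 19.0×745.7 / 32.60 = 434.6 N·m.
Under the same torque, τ_max = 16T/(πd³) is largest where d is smallest — segment BC (d = 26.3 mm).
τ_max = 16·434.6/(π·(0.0263)³) = 1.217×10^8 Pa.

17.6 ksi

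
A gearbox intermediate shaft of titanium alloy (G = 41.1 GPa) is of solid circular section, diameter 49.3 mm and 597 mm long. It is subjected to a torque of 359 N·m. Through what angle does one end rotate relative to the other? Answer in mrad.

J = πd⁴/32 = π(0.0493)⁴/32 = 5.799×10^-7 m⁴.
θ = T·L/(G·J) = 359.0 × 0.597 / (41.1×10⁹ × 5.799×10^-7) = 8.992×10^-3 rad.

8.99 mrad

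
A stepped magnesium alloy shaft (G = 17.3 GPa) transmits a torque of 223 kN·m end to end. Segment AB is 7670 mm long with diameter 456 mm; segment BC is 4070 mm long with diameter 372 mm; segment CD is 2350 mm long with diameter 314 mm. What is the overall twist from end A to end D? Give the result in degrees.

J_AB = π(0.456)⁴/32 = 4.24×10^-3 m⁴; J_BC = π(0.372)⁴/32 = 1.88×10^-3 m⁴; J_CD = π(0.314)⁴/32 = 9.54×10^-4 m⁴.
θ = (T/G)·Σ L_i/J_i = (223000/17.3×10⁹)·(7.67/4.24×10^-3 + 4.07/1.88×10^-3 + 2.35/9.54×10^-4) = 0.08294 rad.

4.75°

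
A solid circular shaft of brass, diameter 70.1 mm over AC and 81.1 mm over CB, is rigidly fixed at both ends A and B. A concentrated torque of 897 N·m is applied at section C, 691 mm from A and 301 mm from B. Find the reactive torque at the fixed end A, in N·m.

Compatibility: T_A·a/J_AC = T_B·b/J_CB with T_A + T_B = T₀.
J_AC = 2.37×10^-6 m⁴, J_CB = 4.25×10^-6 m⁴, so T_A = T₀·(J_AC/a)/((J_AC/a)+(J_CB/b)) = 175.4 N·m, T_B = 721.6 N·m.

175 N·m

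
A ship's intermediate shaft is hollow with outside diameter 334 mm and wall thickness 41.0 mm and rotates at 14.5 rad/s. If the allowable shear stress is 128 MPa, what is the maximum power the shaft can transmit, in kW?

J = π(d_o⁴ − d_i⁴)/32 = π(0.334⁴ − 0.252⁴)/32 = 8.258×10^-4 m⁴.
T_max = τ_allow·J/r = 1.28×10^8 × 8.258×10^-4 / 0.167 = 633000 N·m.
ω = 14.5 rad/s, so P_max = T_max·ω = 9.178×10^6 W.

9180 kW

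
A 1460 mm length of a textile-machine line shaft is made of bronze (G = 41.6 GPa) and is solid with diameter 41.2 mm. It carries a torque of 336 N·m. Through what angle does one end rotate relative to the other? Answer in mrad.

41.7 mrad

J = πd⁴/32 = π(0.0412)⁴/32 = 2.829×10^-7 m⁴.
θ = T·L/(G·J) = 336.0 × 1.46 / (41.6×10⁹ × 2.829×10^-7) = 0.04169 rad.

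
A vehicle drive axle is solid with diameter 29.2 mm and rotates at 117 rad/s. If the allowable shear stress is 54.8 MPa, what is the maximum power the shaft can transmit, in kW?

31.3 kW

J = πd⁴/32 = π(0.0292)⁴/32 = 7.137×10^-8 m⁴.
T_max = τ_allow·J/r = 5.48×10^7 × 7.137×10^-8 / 0.0146 = 267.9 N·m.
ω = 117 rad/s, so P_max = T_max·ω = 3.134×10^4 W.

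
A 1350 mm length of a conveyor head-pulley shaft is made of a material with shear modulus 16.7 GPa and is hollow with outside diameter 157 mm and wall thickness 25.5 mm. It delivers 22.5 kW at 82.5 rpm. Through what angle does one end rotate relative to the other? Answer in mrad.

ω = 2π·82.5/60 = 8.639 rad/s, so T = P/ω = 22.5×10³ / 8.639 = 2604 N·m.
J = π(d_o⁴ − d_i⁴)/32 = π(0.157⁴ − 0.106⁴)/32 = 4.725×10^-5 m⁴.
θ = T·L/(G·J) = 2604 × 1.35 / (16.7×10⁹ × 4.725×10^-5) = 4.455×10^-3 rad.

4.46 mrad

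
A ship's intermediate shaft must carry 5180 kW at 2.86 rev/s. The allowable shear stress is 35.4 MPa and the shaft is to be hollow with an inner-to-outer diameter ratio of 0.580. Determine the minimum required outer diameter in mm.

ω = 2π·2.86 = 17.97 rad/s, so T = P/ω = 5180×10³ / 17.97 = 288300 N·m.
For a hollow shaft with d_i/d_o = 0.580: τ_max = 16T/(π d_o³ (1−k⁴)), so d_o = [16T/(π τ_allow (1−k⁴))]^(1/3) = [16·288300/(π·3.54×10^7·0.8868)]^(1/3) = 0.3603 m.

360 mm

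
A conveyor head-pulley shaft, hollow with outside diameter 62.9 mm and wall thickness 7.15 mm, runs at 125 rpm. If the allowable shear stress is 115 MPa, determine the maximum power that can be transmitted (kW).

J = π(d_o⁴ − d_i⁴)/32 = π(0.0629⁴ − 0.0486⁴)/32 = 9.890×10^-7 m⁴.
T_max = τ_allow·J/r = 1.15×10^8 × 9.890×10^-7 / 0.0314 = 3617 N·m.
ω = 2π·125/60 = 13.09 rad/s, so P_max = T_max·ω = 4.734×10^4 W.

47.3 kW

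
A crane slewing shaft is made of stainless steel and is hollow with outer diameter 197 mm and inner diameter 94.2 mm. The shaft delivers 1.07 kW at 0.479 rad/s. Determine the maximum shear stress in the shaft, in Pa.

1.57e6 Pa

ω = 0.479 rad/s, so T = P/ω = 1.07×10³ / 0.4790 = 2234 N·m.
J = π(d_o⁴ − d_i⁴)/32 = π(0.197⁴ − 0.0942⁴)/32 = 1.401×10^-4 m⁴.
τ_max = T·r/J = 2234 × 0.0985 / 1.401×10^-4 = 1.570×10^6 Pa.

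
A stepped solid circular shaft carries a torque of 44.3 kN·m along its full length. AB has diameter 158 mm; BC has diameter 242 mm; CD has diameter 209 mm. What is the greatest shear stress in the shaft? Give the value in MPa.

57.2 MPa

Under the same torque, τ_max = 16T/(πd³) is largest where d is smallest — segment AB (d = 158 mm).
τ_max = 16·44300/(π·(0.158)³) = 5.720×10^7 Pa.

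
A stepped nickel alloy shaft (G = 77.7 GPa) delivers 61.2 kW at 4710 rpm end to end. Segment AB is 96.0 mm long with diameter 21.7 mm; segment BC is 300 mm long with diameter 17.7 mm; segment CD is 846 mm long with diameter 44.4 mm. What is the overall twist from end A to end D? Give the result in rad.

0.0603 rad

ω = 2π·4710/60 = 493.2 rad/s, so T = P/ω = 61.2×10³ / 493.2 = 124.1 N·m.
J_AB = π(0.0217)⁴/32 = 2.18×10^-8 m⁴; J_BC = π(0.0177)⁴/32 = 9.64×10^-9 m⁴; J_CD = π(0.0444)⁴/32 = 3.82×10^-7 m⁴.
θ = (T/G)·Σ L_i/J_i = (124.1/77.7×10⁹)·(0.0960/2.18×10^-8 + 0.300/9.64×10^-9 + 0.846/3.82×10^-7) = 0.06030 rad.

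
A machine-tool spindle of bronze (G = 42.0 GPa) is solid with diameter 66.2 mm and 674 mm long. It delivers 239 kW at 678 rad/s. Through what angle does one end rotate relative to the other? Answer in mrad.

3.00 mrad

ω = 678 rad/s, so T = P/ω = 239×10³ / 678.0 = 352.5 N·m.
J = πd⁴/32 = π(0.0662)⁴/32 = 1.886×10^-6 m⁴.
θ = T·L/(G·J) = 352.5 × 0.674 / (42.0×10⁹ × 1.886×10^-6) = 3.000×10^-3 rad.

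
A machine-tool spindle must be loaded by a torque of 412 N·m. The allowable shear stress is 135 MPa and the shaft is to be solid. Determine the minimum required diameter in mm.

25.0 mm

For a solid shaft τ_max = 16T/(πd³), so d = (16T/(π τ_allow))^(1/3) = (16·412.0/(π·1.35×10^8))^(1/3) = 0.02496 m.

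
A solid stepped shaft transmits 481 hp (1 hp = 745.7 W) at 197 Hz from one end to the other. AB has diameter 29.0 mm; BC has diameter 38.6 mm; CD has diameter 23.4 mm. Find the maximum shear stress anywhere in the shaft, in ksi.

ω = 2π·197 = 1238 rad/s, so T = P/ω = 481×745.7 / 1238 = 289.8 N·m.
Under the same torque, τ_max = 16T/(πd³) is largest where d is smallest — segment CD (d = 23.4 mm).
τ_max = 16·289.8/(π·(0.0234)³) = 1.152×10^8 Pa.

16.7 ksi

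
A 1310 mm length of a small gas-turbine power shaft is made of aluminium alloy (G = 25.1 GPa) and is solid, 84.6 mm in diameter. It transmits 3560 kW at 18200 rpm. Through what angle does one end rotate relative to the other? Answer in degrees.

1.11°

ω = 2π·18200/60 = 1906 rad/s, so T = P/ω = 3560×10³ / 1906 = 1868 N·m.
J = πd⁴/32 = π(0.0846)⁴/32 = 5.029×10^-6 m⁴.
θ = T·L/(G·J) = 1868 × 1.31 / (25.1×10⁹ × 5.029×10^-6) = 0.01939 rad.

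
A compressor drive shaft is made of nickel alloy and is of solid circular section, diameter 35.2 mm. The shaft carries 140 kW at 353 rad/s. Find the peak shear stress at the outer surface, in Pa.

ω = 353 rad/s, so T = P/ω = 140×10³ / 353.0 = 396.6 N·m.
J = πd⁴/32 = π(0.0352)⁴/32 = 1.507×10^-7 m⁴.
τ_max = T·r/J = 396.6 × 0.0176 / 1.507×10^-7 = 4.631×10^7 Pa.

4.63e7 Pa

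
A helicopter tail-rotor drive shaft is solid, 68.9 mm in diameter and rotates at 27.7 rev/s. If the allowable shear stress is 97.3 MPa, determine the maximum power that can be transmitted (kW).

J = πd⁴/32 = π(0.0689)⁴/32 = 2.212×10^-6 m⁴.
T_max = τ_allow·J/r = 9.73×10^7 × 2.212×10^-6 / 0.0345 = 6249 N·m.
ω = 2π·27.7 = 174.0 rad/s, so P_max = T_max·ω = 1.088×10^6 W.

1090 kW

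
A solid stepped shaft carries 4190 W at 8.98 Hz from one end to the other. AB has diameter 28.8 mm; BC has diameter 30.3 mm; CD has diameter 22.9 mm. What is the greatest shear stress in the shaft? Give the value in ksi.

4.57 ksi

ω = 2π·8.98 = 56.42 rad/s, so T = P/ω = 4190 / 56.42 = 74.26 N·m.
Under the same torque, τ_max = 16T/(πd³) is largest where d is smallest — segment CD (d = 22.9 mm).
τ_max = 16·74.26/(π·(0.0229)³) = 3.149×10^7 Pa.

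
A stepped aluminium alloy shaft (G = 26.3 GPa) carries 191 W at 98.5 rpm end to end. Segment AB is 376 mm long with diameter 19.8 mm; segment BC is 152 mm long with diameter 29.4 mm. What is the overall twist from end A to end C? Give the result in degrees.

ω = 2π·98.5/60 = 10.31 rad/s, so T = P/ω = 191 / 10.31 = 18.52 N·m.
J_AB = π(0.0198)⁴/32 = 1.51×10^-8 m⁴; J_BC = π(0.0294)⁴/32 = 7.33×10^-8 m⁴.
θ = (T/G)·Σ L_i/J_i = (18.52/26.3×10⁹)·(0.376/1.51×10^-8 + 0.152/7.33×10^-8) = 0.01900 rad.

1.09°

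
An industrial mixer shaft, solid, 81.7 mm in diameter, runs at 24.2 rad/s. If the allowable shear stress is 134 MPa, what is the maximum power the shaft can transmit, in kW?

347 kW

J = πd⁴/32 = π(0.0817)⁴/32 = 4.374×10^-6 m⁴.
T_max = τ_allow·J/r = 1.34×10^8 × 4.374×10^-6 / 0.0409 = 14350 N·m.
ω = 24.2 rad/s, so P_max = T_max·ω = 3.472×10^5 W.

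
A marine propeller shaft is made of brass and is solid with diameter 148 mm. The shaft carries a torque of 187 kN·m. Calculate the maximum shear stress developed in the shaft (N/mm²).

J = πd⁴/32 = π(0.148)⁴/32 = 4.710×10^-5 m⁴.
τ_max = T·r/J = 187000 × 0.0740 / 4.710×10^-5 = 2.938×10^8 Pa.

294 N/mm²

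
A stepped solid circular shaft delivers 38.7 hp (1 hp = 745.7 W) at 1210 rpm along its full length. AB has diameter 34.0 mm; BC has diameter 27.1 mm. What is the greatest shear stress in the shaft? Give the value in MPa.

58.3 MPa

ω = 2π·1210/60 = 126.7 rad/s, so T = P/ω = 38.7×745.7 / 126.7 = 227.8 N·m.
Under the same torque, τ_max = 16T/(πd³) is largest where d is smallest — segment BC (d = 27.1 mm).
τ_max = 16·227.8/(π·(0.0271)³) = 5.828×10^7 Pa.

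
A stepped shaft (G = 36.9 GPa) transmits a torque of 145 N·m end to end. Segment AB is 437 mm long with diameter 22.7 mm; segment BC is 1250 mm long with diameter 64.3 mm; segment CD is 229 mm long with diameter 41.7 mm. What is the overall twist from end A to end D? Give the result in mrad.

71.8 mrad

J_AB = π(0.0227)⁴/32 = 2.61×10^-8 m⁴; J_BC = π(0.0643)⁴/32 = 1.68×10^-6 m⁴; J_CD = π(0.0417)⁴/32 = 2.97×10^-7 m⁴.
θ = (T/G)·Σ L_i/J_i = (145.0/36.9×10⁹)·(0.437/2.61×10^-8 + 1.25/1.68×10^-6 + 0.229/2.97×10^-7) = 0.07183 rad.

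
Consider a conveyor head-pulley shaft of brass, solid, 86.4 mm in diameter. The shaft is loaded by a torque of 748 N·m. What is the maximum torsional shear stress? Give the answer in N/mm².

J = πd⁴/32 = π(0.0864)⁴/32 = 5.471×10^-6 m⁴.
τ_max = T·r/J = 748.0 × 0.0432 / 5.471×10^-6 = 5.907×10^6 Pa.

5.91 N/mm²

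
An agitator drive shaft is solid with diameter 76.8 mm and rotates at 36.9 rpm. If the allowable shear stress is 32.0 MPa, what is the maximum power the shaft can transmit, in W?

11000 W

J = πd⁴/32 = π(0.0768)⁴/32 = 3.415×10^-6 m⁴.
T_max = τ_allow·J/r = 3.20×10^7 × 3.415×10^-6 / 0.0384 = 2846 N·m.
ω = 2π·36.9/60 = 3.864 rad/s, so P_max = T_max·ω = 1.100×10^4 W.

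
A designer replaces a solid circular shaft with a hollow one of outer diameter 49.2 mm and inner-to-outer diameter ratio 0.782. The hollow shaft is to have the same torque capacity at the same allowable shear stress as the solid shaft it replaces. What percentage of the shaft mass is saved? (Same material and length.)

Equal τ_max and T ⇒ the solid shaft needs d_s³ = d_o³(1−k⁴), so d_s = 49.2·(1−0.782⁴)^(1/3) = 42.09 mm.
Area ratio A_h/A_s = d_o²(1−k²)/d_s² = (1−k²)/(1−k⁴)^(2/3) = 0.5308.
Mass saving = 1 − 0.5308 = 46.9 %.

46.9 %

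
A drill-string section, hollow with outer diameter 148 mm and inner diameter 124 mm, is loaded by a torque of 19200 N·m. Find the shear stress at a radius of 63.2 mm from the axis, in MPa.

50.8 MPa

J = π(d_o⁴ − d_i⁴)/32 = π(0.148⁴ − 0.124⁴)/32 = 2.389×10^-5 m⁴.
Shear stress varies linearly with radius: τ = T·r/J = 19200 × 0.0632 / 2.389×10^-5 = 5.079×10^7 Pa.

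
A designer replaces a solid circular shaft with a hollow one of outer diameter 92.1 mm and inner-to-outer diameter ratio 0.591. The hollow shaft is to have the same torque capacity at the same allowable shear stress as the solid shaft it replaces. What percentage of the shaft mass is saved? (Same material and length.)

Equal τ_max and T ⇒ the solid shaft needs d_s³ = d_o³(1−k⁴), so d_s = 92.1·(1−0.591⁴)^(1/3) = 88.19 mm.
Area ratio A_h/A_s = d_o²(1−k²)/d_s² = (1−k²)/(1−k⁴)^(2/3) = 0.7097.
Mass saving = 1 − 0.7097 = 29.0 %.

29.0 %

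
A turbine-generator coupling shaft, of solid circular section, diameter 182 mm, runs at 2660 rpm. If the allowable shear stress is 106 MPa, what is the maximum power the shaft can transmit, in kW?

J = πd⁴/32 = π(0.182)⁴/32 = 1.077×10^-4 m⁴.
T_max = τ_allow·J/r = 1.06×10^8 × 1.077×10^-4 / 0.0910 = 125500 N·m.
ω = 2π·2660/60 = 278.6 rad/s, so P_max = T_max·ω = 3.495×10^7 W.

35000 kW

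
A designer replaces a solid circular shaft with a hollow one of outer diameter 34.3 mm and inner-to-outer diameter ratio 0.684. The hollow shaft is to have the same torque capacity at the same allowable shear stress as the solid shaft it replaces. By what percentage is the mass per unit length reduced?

37.3 %

Equal τ_max and T ⇒ the solid shaft needs d_s³ = d_o³(1−k⁴), so d_s = 34.3·(1−0.684⁴)^(1/3) = 31.59 mm.
Area ratio A_h/A_s = d_o²(1−k²)/d_s² = (1−k²)/(1−k⁴)^(2/3) = 0.6274.
Mass saving = 1 − 0.6274 = 37.3 %.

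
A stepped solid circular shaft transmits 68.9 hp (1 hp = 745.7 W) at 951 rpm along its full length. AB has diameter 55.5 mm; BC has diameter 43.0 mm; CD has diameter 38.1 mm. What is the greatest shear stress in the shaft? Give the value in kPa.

47500 kPa

ω = 2π·951/60 = 99.59 rad/s, so T = P/ω = 68.9×745.7 / 99.59 = 515.9 N·m.
Under the same torque, τ_max = 16T/(πd³) is largest where d is smallest — segment CD (d = 38.1 mm).
τ_max = 16·515.9/(π·(0.0381)³) = 4.751×10^7 Pa.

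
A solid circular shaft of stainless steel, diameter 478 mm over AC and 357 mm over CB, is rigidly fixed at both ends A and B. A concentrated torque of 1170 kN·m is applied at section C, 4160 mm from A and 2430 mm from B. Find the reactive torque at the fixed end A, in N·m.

Compatibility: T_A·a/J_AC = T_B·b/J_CB with T_A + T_B = T₀.
J_AC = 5.13×10^-3 m⁴, J_CB = 1.59×10^-3 m⁴, so T_A = T₀·(J_AC/a)/((J_AC/a)+(J_CB/b)) = 763400 N·m, T_B = 406600 N·m.

763000 N·m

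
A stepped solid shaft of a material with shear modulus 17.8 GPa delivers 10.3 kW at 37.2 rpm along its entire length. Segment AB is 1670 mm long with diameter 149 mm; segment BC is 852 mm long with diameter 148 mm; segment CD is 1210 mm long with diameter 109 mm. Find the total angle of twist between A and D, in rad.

0.0208 rad

ω = 2π·37.2/60 = 3.896 rad/s, so T = P/ω = 10.3×10³ / 3.896 = 2644 N·m.
J_AB = π(0.149)⁴/32 = 4.84×10^-5 m⁴; J_BC = π(0.148)⁴/32 = 4.71×10^-5 m⁴; J_CD = π(0.109)⁴/32 = 1.39×10^-5 m⁴.
θ = (T/G)·Σ L_i/J_i = (2644/17.8×10⁹)·(1.67/4.84×10^-5 + 0.852/4.71×10^-5 + 1.21/1.39×10^-5) = 0.02078 rad.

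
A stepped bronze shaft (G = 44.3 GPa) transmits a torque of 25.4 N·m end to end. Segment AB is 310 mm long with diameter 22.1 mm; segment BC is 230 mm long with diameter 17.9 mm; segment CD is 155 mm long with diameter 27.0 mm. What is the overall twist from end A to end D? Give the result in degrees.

J_AB = π(0.0221)⁴/32 = 2.34×10^-8 m⁴; J_BC = π(0.0179)⁴/32 = 1.01×10^-8 m⁴; J_CD = π(0.0270)⁴/32 = 5.22×10^-8 m⁴.
θ = (T/G)·Σ L_i/J_i = (25.40/44.3×10⁹)·(0.310/2.34×10^-8 + 0.230/1.01×10^-8 + 0.155/5.22×10^-8) = 0.02238 rad.

1.28°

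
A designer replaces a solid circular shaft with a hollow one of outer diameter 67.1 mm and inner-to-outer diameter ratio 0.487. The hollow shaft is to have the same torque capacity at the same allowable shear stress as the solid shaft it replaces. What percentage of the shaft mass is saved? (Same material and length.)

Equal τ_max and T ⇒ the solid shaft needs d_s³ = d_o³(1−k⁴), so d_s = 67.1·(1−0.487⁴)^(1/3) = 65.82 mm.
Area ratio A_h/A_s = d_o²(1−k²)/d_s² = (1−k²)/(1−k⁴)^(2/3) = 0.7928.
Mass saving = 1 − 0.7928 = 20.7 %.

20.7 %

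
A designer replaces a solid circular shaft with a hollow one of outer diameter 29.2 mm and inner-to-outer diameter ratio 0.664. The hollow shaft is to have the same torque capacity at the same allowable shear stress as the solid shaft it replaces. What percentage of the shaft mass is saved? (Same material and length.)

35.4 %

Equal τ_max and T ⇒ the solid shaft needs d_s³ = d_o³(1−k⁴), so d_s = 29.2·(1−0.664⁴)^(1/3) = 27.17 mm.
Area ratio A_h/A_s = d_o²(1−k²)/d_s² = (1−k²)/(1−k⁴)^(2/3) = 0.6458.
Mass saving = 1 − 0.6458 = 35.4 %.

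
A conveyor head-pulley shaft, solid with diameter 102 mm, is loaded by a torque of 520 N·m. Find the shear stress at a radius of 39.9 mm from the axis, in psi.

J = πd⁴/32 = π(0.102)⁴/32 = 1.063×10^-5 m⁴.
Shear stress varies linearly with radius: τ = T·r/J = 520.0 × 0.0399 / 1.063×10^-5 = 1.952×10^6 Pa.

283 psi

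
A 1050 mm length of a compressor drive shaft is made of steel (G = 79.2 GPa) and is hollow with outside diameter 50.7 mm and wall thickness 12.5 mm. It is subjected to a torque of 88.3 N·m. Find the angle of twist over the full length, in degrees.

J = π(d_o⁴ − d_i⁴)/32 = π(0.0507⁴ − 0.0257⁴)/32 = 6.059×10^-7 m⁴.
θ = T·L/(G·J) = 88.30 × 1.05 / (79.2×10⁹ × 6.059×10^-7) = 1.932×10^-3 rad.

0.111°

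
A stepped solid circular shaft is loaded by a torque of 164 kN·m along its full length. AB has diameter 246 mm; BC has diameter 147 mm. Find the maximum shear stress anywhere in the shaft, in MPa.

Under the same torque, τ_max = 16T/(πd³) is largest where d is smallest — segment BC (d = 147 mm).
τ_max = 16·164000/(π·(0.147)³) = 2.629×10^8 Pa.

263 MPa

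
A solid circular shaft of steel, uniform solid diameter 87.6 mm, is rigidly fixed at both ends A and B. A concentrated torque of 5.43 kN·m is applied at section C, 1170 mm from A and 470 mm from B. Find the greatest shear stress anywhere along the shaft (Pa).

2.93e7 Pa

With uniform GJ and both ends fixed, compatibility θ_AC = θ_CB gives T_A·a = T_B·b, together with T_A + T_B = T₀.
T_A = T₀·b/(a+b) = 5430·470/1640 = 1556 N·m; T_B = 3874 N·m.
τ in each portion: τ_AC = 1.18×10^7 Pa, τ_CB = 2.93×10^7 Pa; maximum is in CB.
τ_max = T_CB·r/J = 3874·0.0438/5.78×10^-6 = 2.935×10^7 Pa.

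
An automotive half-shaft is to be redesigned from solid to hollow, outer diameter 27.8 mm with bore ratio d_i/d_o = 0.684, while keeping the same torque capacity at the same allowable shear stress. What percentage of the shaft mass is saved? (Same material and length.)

Equal τ_max and T ⇒ the solid shaft needs d_s³ = d_o³(1−k⁴), so d_s = 27.8·(1−0.684⁴)^(1/3) = 25.60 mm.
Area ratio A_h/A_s = d_o²(1−k²)/d_s² = (1−k²)/(1−k⁴)^(2/3) = 0.6274.
Mass saving = 1 − 0.6274 = 37.3 %.

37.3 %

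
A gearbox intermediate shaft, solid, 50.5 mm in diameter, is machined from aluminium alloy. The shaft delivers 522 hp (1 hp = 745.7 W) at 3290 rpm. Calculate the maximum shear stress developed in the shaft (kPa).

44700 kPa

ω = 2π·3290/60 = 344.5 rad/s, so T = P/ω = 522×745.7 / 344.5 = 1130 N·m.
J = πd⁴/32 = π(0.0505)⁴/32 = 6.385×10^-7 m⁴.
τ_max = T·r/J = 1130 × 0.0253 / 6.385×10^-7 = 4.468×10^7 Pa.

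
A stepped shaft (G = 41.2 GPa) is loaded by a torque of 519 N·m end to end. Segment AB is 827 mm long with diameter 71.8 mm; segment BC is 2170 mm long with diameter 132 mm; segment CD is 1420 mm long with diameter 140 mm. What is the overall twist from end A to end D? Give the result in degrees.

0.308°

J_AB = π(0.0718)⁴/32 = 2.61×10^-6 m⁴; J_BC = π(0.132)⁴/32 = 2.98×10^-5 m⁴; J_CD = π(0.140)⁴/32 = 3.77×10^-5 m⁴.
θ = (T/G)·Σ L_i/J_i = (519.0/41.2×10⁹)·(0.827/2.61×10^-6 + 2.17/2.98×10^-5 + 1.42/3.77×10^-5) = 5.384×10^-3 rad.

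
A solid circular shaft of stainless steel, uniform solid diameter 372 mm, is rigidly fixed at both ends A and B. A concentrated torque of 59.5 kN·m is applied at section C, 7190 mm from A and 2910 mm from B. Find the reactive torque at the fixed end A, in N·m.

With uniform GJ and both ends fixed, compatibility θ_AC = θ_CB gives T_A·a = T_B·b, together with T_A + T_B = T₀.
T_A = T₀·b/(a+b) = 59500·2910/10100 = 17140 N·m; T_B = 42360 N·m.

17100 N·m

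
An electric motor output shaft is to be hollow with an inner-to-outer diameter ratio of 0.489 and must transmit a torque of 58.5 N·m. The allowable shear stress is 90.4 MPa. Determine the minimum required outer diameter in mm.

15.2 mm

For a hollow shaft with d_i/d_o = 0.489: τ_max = 16T/(π d_o³ (1−k⁴)), so d_o = [16T/(π τ_allow (1−k⁴))]^(1/3) = [16·58.50/(π·9.04×10^7·0.9428)]^(1/3) = 0.01518 m.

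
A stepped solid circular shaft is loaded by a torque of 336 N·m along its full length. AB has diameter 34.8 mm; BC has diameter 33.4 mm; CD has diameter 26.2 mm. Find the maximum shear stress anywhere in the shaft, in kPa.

95100 kPa

Under the same torque, τ_max = 16T/(πd³) is largest where d is smallest — segment CD (d = 26.2 mm).
τ_max = 16·336.0/(π·(0.0262)³) = 9.515×10^7 Pa.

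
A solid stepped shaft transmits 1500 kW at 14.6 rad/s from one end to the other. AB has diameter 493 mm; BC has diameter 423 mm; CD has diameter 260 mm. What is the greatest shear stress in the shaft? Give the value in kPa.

ω = 14.6 rad/s, so T = P/ω = 1500×10³ / 14.60 = 102700 N·m.
Under the same torque, τ_max = 16T/(πd³) is largest where d is smallest — segment CD (d = 260 mm).
τ_max = 16·102700/(π·(0.260)³) = 2.977×10^7 Pa.

29800 kPa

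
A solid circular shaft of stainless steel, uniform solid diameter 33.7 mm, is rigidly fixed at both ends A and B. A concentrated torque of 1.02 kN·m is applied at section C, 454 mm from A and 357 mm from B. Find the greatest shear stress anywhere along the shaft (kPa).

76000 kPa

With uniform GJ and both ends fixed, compatibility θ_AC = θ_CB gives T_A·a = T_B·b, together with T_A + T_B = T₀.
T_A = T₀·b/(a+b) = 1020·357/811.0 = 449.0 N·m; T_B = 571.0 N·m.
τ in each portion: τ_AC = 5.97×10^7 Pa, τ_CB = 7.60×10^7 Pa; maximum is in CB.
τ_max = T_CB·r/J = 571.0·0.0169/1.27×10^-7 = 7.598×10^7 Pa.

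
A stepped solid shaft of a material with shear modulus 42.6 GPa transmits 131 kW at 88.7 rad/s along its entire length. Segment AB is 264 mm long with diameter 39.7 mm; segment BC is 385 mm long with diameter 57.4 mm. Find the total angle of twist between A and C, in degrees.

ω = 88.7 rad/s, so T = P/ω = 131×10³ / 88.70 = 1477 N·m.
J_AB = π(0.0397)⁴/32 = 2.44×10^-7 m⁴; J_BC = π(0.0574)⁴/32 = 1.07×10^-6 m⁴.
θ = (T/G)·Σ L_i/J_i = (1477/42.6×10⁹)·(0.264/2.44×10^-7 + 0.385/1.07×10^-6) = 0.05005 rad.

2.87°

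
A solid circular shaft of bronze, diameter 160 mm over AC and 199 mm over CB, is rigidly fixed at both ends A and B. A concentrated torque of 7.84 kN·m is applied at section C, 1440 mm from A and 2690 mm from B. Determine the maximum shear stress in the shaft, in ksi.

0.620 ksi

Compatibility: T_A·a/J_AC = T_B·b/J_CB with T_A + T_B = T₀.
J_AC = 6.43×10^-5 m⁴, J_CB = 1.54×10^-4 m⁴, so T_A = T₀·(J_AC/a)/((J_AC/a)+(J_CB/b)) = 3437 N·m, T_B = 4403 N·m.
τ in each portion: τ_AC = 4.27×10^6 Pa, τ_CB = 2.85×10^6 Pa; maximum is in AC.
τ_max = T_AC·r/J = 3437·0.0800/6.43×10^-5 = 4.274×10^6 Pa.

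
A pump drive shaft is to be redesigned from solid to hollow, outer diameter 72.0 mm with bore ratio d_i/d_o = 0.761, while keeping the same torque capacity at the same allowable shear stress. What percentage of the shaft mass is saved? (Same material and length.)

Equal τ_max and T ⇒ the solid shaft needs d_s³ = d_o³(1−k⁴), so d_s = 72.0·(1−0.761⁴)^(1/3) = 62.83 mm.
Area ratio A_h/A_s = d_o²(1−k²)/d_s² = (1−k²)/(1−k⁴)^(2/3) = 0.5526.
Mass saving = 1 − 0.5526 = 44.7 %.

44.7 %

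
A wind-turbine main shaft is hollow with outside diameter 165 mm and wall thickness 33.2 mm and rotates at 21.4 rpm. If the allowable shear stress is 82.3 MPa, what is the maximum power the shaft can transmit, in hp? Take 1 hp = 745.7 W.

190 hp

J = π(d_o⁴ − d_i⁴)/32 = π(0.165⁴ − 0.0986⁴)/32 = 6.349×10^-5 m⁴.
T_max = τ_allow·J/r = 8.23×10^7 × 6.349×10^-5 / 0.0825 = 63330 N·m.
ω = 2π·21.4/60 = 2.241 rad/s, so P_max = T_max·ω = 1.419×10^5 W.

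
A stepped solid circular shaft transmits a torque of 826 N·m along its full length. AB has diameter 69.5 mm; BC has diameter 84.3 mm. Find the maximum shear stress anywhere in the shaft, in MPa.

12.5 MPa

Under the same torque, τ_max = 16T/(πd³) is largest where d is smallest — segment AB (d = 69.5 mm).
τ_max = 16·826.0/(π·(0.0695)³) = 1.253×10^7 Pa.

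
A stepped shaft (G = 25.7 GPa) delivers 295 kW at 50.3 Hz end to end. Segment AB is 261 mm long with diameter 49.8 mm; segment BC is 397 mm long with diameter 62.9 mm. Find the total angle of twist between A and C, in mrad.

ω = 2π·50.3 = 316.0 rad/s, so T = P/ω = 295×10³ / 316.0 = 933.4 N·m.
J_AB = π(0.0498)⁴/32 = 6.04×10^-7 m⁴; J_BC = π(0.0629)⁴/32 = 1.54×10^-6 m⁴.
θ = (T/G)·Σ L_i/J_i = (933.4/25.7×10⁹)·(0.261/6.04×10^-7 + 0.397/1.54×10^-6) = 0.02508 rad.

25.1 mrad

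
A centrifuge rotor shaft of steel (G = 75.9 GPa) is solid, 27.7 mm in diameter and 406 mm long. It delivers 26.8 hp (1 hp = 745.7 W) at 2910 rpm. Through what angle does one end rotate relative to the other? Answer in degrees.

0.348°

ω = 2π·2910/60 = 304.7 rad/s, so T = P/ω = 26.8×745.7 / 304.7 = 65.58 N·m.
J = πd⁴/32 = π(0.0277)⁴/32 = 5.780×10^-8 m⁴.
θ = T·L/(G·J) = 65.58 × 0.406 / (75.9×10⁹ × 5.780×10^-8) = 6.069×10^-3 rad.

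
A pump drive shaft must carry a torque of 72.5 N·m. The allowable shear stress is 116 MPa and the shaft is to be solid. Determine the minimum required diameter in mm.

14.7 mm

For a solid shaft τ_max = 16T/(πd³), so d = (16T/(π τ_allow))^(1/3) = (16·72.50/(π·1.16×10^8))^(1/3) = 0.01471 m.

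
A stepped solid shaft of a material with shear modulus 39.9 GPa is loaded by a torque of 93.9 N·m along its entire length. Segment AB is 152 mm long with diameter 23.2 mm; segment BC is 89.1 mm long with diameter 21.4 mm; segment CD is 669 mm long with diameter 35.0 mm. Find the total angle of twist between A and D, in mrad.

33.4 mrad

J_AB = π(0.0232)⁴/32 = 2.84×10^-8 m⁴; J_BC = π(0.0214)⁴/32 = 2.06×10^-8 m⁴; J_CD = π(0.0350)⁴/32 = 1.47×10^-7 m⁴.
θ = (T/G)·Σ L_i/J_i = (93.90/39.9×10⁹)·(0.152/2.84×10^-8 + 0.0891/2.06×10^-8 + 0.669/1.47×10^-7) = 0.03345 rad.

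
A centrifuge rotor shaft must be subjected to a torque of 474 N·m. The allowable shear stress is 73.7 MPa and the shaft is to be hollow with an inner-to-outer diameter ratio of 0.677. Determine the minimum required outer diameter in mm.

For a hollow shaft with d_i/d_o = 0.677: τ_max = 16T/(π d_o³ (1−k⁴)), so d_o = [16T/(π τ_allow (1−k⁴))]^(1/3) = [16·474.0/(π·7.37×10^7·0.7899)]^(1/3) = 0.03461 m.

34.6 mm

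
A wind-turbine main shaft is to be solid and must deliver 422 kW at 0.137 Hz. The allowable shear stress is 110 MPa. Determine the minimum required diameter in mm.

283 mm

ω = 2π·0.137 = 0.8608 rad/s, so T = P/ω = 422×10³ / 0.8608 = 490200 N·m.
For a solid shaft τ_max = 16T/(πd³), so d = (16T/(π τ_allow))^(1/3) = (16·490200/(π·1.10×10^8))^(1/3) = 0.2831 m.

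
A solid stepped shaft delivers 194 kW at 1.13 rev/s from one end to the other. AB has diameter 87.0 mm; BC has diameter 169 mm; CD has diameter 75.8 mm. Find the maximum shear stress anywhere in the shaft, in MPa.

ω = 2π·1.13 = 7.100 rad/s, so T = P/ω = 194×10³ / 7.100 = 27320 N·m.
Under the same torque, τ_max = 16T/(πd³) is largest where d is smallest — segment CD (d = 75.8 mm).
τ_max = 16·27320/(π·(0.0758)³) = 3.195×10^8 Pa.

320 MPa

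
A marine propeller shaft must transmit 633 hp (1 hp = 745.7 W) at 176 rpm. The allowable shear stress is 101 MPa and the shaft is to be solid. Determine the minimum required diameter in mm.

ω = 2π·176/60 = 18.43 rad/s, so T = P/ω = 633×745.7 / 18.43 = 25610 N·m.
For a solid shaft τ_max = 16T/(πd³), so d = (16T/(π τ_allow))^(1/3) = (16·25610/(π·1.01×10^8))^(1/3) = 0.1089 m.

109 mm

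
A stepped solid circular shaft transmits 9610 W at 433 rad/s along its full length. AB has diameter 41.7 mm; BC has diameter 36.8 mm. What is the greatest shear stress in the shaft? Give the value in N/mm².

2.27 N/mm²

ω = 433 rad/s, so T = P/ω = 9610 / 433.0 = 22.19 N·m.
Under the same torque, τ_max = 16T/(πd³) is largest where d is smallest — segment BC (d = 36.8 mm).
τ_max = 16·22.19/(π·(0.0368)³) = 2.268×10^6 Pa.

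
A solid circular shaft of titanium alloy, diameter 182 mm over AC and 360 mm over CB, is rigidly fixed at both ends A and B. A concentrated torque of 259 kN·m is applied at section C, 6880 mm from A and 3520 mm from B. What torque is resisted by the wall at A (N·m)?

Compatibility: T_A·a/J_AC = T_B·b/J_CB with T_A + T_B = T₀.
J_AC = 1.08×10^-4 m⁴, J_CB = 1.65×10^-3 m⁴, so T_A = T₀·(J_AC/a)/((J_AC/a)+(J_CB/b)) = 8376 N·m, T_B = 250600 N·m.

8380 N·m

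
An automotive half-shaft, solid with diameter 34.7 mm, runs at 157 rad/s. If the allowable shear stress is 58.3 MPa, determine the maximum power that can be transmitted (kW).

J = πd⁴/32 = π(0.0347)⁴/32 = 1.423×10^-7 m⁴.
T_max = τ_allow·J/r = 5.83×10^7 × 1.423×10^-7 / 0.0174 = 478.3 N·m.
ω = 157 rad/s, so P_max = T_max·ω = 7.509×10^4 W.

75.1 kW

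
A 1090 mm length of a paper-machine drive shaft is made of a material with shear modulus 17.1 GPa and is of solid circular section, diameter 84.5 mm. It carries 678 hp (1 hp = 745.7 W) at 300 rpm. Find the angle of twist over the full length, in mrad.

205 mrad

ω = 2π·300/60 = 31.42 rad/s, so T = P/ω = 678×745.7 / 31.42 = 16090 N·m.
J = πd⁴/32 = π(0.0845)⁴/32 = 5.005×10^-6 m⁴.
θ = T·L/(G·J) = 16090 × 1.09 / (17.1×10⁹ × 5.005×10^-6) = 0.2049 rad.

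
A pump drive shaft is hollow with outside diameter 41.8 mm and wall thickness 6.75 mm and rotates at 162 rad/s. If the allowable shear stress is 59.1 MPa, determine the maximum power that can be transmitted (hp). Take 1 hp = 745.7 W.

145 hp

J = π(d_o⁴ − d_i⁴)/32 = π(0.0418⁴ − 0.0283⁴)/32 = 2.367×10^-7 m⁴.
T_max = τ_allow·J/r = 5.91×10^7 × 2.367×10^-7 / 0.0209 = 669.4 N·m.
ω = 162 rad/s, so P_max = T_max·ω = 1.084×10^5 W.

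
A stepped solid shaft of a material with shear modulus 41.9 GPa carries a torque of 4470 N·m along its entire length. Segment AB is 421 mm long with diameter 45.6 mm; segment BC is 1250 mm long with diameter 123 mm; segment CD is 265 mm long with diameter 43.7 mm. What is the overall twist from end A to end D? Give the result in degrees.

10.9°

J_AB = π(0.0456)⁴/32 = 4.24×10^-7 m⁴; J_BC = π(0.123)⁴/32 = 2.25×10^-5 m⁴; J_CD = π(0.0437)⁴/32 = 3.58×10^-7 m⁴.
θ = (T/G)·Σ L_i/J_i = (4470/41.9×10⁹)·(0.421/4.24×10^-7 + 1.25/2.25×10^-5 + 0.265/3.58×10^-7) = 0.1907 rad.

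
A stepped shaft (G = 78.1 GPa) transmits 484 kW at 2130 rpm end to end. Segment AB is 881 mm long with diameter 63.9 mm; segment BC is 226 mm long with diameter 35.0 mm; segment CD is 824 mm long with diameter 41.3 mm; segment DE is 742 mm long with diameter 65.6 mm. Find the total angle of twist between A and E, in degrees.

8.54°

ω = 2π·2130/60 = 223.1 rad/s, so T = P/ω = 484×10³ / 223.1 = 2170 N·m.
J_AB = π(0.0639)⁴/32 = 1.64×10^-6 m⁴; J_BC = π(0.0350)⁴/32 = 1.47×10^-7 m⁴; J_CD = π(0.0413)⁴/32 = 2.86×10^-7 m⁴; J_DE = π(0.0656)⁴/32 = 1.82×10^-6 m⁴.
θ = (T/G)·Σ L_i/J_i = (2170/78.1×10⁹)·(0.881/1.64×10^-6 + 0.226/1.47×10^-7 + 0.824/2.86×10^-7 + 0.742/1.82×10^-6) = 0.1491 rad.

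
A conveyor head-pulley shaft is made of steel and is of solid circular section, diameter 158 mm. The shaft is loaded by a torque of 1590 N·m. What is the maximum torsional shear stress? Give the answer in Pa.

2.05e6 Pa

J = πd⁴/32 = π(0.158)⁴/32 = 6.118×10^-5 m⁴.
τ_max = T·r/J = 1590 × 0.0790 / 6.118×10^-5 = 2.053×10^6 Pa.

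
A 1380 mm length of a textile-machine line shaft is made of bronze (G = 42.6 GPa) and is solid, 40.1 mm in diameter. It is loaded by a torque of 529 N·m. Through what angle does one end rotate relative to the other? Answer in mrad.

67.5 mrad

J = πd⁴/32 = π(0.0401)⁴/32 = 2.539×10^-7 m⁴.
θ = T·L/(G·J) = 529.0 × 1.38 / (42.6×10⁹ × 2.539×10^-7) = 0.06751 rad.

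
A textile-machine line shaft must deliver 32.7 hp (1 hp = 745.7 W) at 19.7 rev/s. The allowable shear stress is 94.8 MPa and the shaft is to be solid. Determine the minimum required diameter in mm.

ω = 2π·19.7 = 123.8 rad/s, so T = P/ω = 32.7×745.7 / 123.8 = 197.0 N·m.
For a solid shaft τ_max = 16T/(πd³), so d = (16T/(π τ_allow))^(1/3) = (16·197.0/(π·9.48×10^7))^(1/3) = 0.02196 m.

22.0 mm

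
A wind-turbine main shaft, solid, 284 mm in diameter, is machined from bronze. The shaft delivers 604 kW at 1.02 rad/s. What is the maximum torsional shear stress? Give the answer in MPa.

ω = 1.02 rad/s, so T = P/ω = 604×10³ / 1.020 = 592200 N·m.
J = πd⁴/32 = π(0.284)⁴/32 = 6.387×10^-4 m⁴.
τ_max = T·r/J = 592200 × 0.142 / 6.387×10^-4 = 1.317×10^8 Pa.

132 MPa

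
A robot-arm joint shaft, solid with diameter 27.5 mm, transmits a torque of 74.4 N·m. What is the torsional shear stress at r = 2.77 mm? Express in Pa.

J = πd⁴/32 = π(0.0275)⁴/32 = 5.615×10^-8 m⁴.
Shear stress varies linearly with radius: τ = T·r/J = 74.40 × 0.00277 / 5.615×10^-8 = 3.670×10^6 Pa.

3.67e6 Pa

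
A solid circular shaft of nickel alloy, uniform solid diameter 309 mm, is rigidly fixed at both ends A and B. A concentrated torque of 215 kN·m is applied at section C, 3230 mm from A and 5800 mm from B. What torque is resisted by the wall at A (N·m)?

138000 N·m

With uniform GJ and both ends fixed, compatibility θ_AC = θ_CB gives T_A·a = T_B·b, together with T_A + T_B = T₀.
T_A = T₀·b/(a+b) = 215000·5800/9030 = 138100 N·m; T_B = 76900 N·m.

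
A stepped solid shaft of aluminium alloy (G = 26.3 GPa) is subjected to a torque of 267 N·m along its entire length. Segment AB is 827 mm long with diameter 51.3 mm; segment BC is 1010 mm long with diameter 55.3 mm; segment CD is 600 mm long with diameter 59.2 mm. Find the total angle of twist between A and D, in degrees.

1.64°

J_AB = π(0.0513)⁴/32 = 6.80×10^-7 m⁴; J_BC = π(0.0553)⁴/32 = 9.18×10^-7 m⁴; J_CD = π(0.0592)⁴/32 = 1.21×10^-6 m⁴.
θ = (T/G)·Σ L_i/J_i = (267.0/26.3×10⁹)·(0.827/6.80×10^-7 + 1.01/9.18×10^-7 + 0.600/1.21×10^-6) = 0.02857 rad.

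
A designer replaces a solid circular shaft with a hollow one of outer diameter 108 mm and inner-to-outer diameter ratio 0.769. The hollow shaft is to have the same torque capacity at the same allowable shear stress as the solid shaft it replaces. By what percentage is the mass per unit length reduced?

45.6 %

Equal τ_max and T ⇒ the solid shaft needs d_s³ = d_o³(1−k⁴), so d_s = 108·(1−0.769⁴)^(1/3) = 93.57 mm.
Area ratio A_h/A_s = d_o²(1−k²)/d_s² = (1−k²)/(1−k⁴)^(2/3) = 0.5444.
Mass saving = 1 − 0.5444 = 45.6 %.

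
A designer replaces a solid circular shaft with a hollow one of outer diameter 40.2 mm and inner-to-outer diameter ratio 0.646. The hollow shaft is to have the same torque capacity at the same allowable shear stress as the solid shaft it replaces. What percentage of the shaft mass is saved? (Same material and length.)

33.8 %

Equal τ_max and T ⇒ the solid shaft needs d_s³ = d_o³(1−k⁴), so d_s = 40.2·(1−0.646⁴)^(1/3) = 37.72 mm.
Area ratio A_h/A_s = d_o²(1−k²)/d_s² = (1−k²)/(1−k⁴)^(2/3) = 0.6620.
Mass saving = 1 − 0.6620 = 33.8 %.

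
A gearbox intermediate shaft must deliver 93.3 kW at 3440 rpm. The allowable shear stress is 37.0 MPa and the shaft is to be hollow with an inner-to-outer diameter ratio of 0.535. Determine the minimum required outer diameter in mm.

ω = 2π·3440/60 = 360.2 rad/s, so T = P/ω = 93.3×10³ / 360.2 = 259.0 N·m.
For a hollow shaft with d_i/d_o = 0.535: τ_max = 16T/(π d_o³ (1−k⁴)), so d_o = [16T/(π τ_allow (1−k⁴))]^(1/3) = [16·259.0/(π·3.70×10^7·0.9181)]^(1/3) = 0.03386 m.

33.9 mm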